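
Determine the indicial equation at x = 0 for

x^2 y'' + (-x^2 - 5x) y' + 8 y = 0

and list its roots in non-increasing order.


Divide by x^2 to reach normal form y'' + P_1(x) y' + P_2(x) y = 0 with P_1(x) = -1 - 5/x and P_2(x) = 8/x^2.
x = 0 is a singular point because the y'-coefficient -1 - 5/x has a pole at x = 0 and the y-coefficient 8/x^2 has a pole at x = 0.
It is a regular singular point because x P_1(x) = p(x) = -x - 5 and x^2 P_2(x) = q(x) = 8 are polynomials, hence analytic at x = 0.
p(0) = -5,  q(0) = 8.
Indicial equation: r(r-1) + p(0) r + q(0) = 0, i.e. r^2 + (p(0) - 1) r + q(0) = 0, i.e. r^2 - 6 r + 8 = 0.
Discriminant: (-6)^2 - 4(8) = 4, so r = (6 ± 2)/2.
Solving: r_1 = 4, r_2 = 2.

indicial: r^2 - 6 r + 8 = 0; roots r_1 = 4, r_2 = 2


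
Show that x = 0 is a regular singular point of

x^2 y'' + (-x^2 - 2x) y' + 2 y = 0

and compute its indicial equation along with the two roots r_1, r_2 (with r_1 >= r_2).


Divide by x^2 to reach normal form y'' + P_1(x) y' + P_2(x) y = 0 with P_1(x) = -1 - 2/x and P_2(x) = 2/x^2.
x = 0 is a singular point because the y'-coefficient -1 - 2/x has a pole at x = 0 and the y-coefficient 2/x^2 has a pole at x = 0.
It is a regular singular point because x P_1(x) = p(x) = -x - 2 and x^2 P_2(x) = q(x) = 2 are polynomials, hence analytic at x = 0.
p(0) = -2,  q(0) = 2.
Indicial equation: r(r-1) + p(0) r + q(0) = 0, i.e. r^2 + (p(0) - 1) r + q(0) = 0, i.e. r^2 - 3 r + 2 = 0.
Discriminant: (-3)^2 - 4(2) = 1, so r = (3 ± 1)/2.
Solving: r_1 = 2, r_2 = 1.

indicial: r^2 - 3 r + 2 = 0; roots r_1 = 2, r_2 = 1


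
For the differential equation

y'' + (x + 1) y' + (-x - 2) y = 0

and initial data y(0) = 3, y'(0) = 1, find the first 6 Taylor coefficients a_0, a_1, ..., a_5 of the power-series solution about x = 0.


Ansatz: y(x) = sum_{n>=0} a_n x^n, so y'(x) = sum_{n>=1} n a_n x^(n-1) and y''(x) = sum_{n>=2} n(n-1) a_n x^(n-2).
Substitute into P(x) y'' + Q(x) y' + R(x) y = 0 with P(x) = 1, Q(x) = x + 1, R(x) = -x - 2, and match powers of x.
Initial conditions: a_0 = 3, a_1 = 1.
Setting the coefficient of each power of x to zero and solving order by order (substituting the coefficients already found):
  x^0: 2 a_2 + a_1 - 2 a_0 = 0  ->  2 a_2 = -a_1 + 2 a_0 = 5  ->  a_2 = 5/2
  x^1: 6 a_3 + 2 a_2 - a_1 - a_0 = 0  ->  6 a_3 = -2 a_2 + a_1 + a_0 = -1  ->  a_3 = -1/6
  x^2: 12 a_4 + 3 a_3 - a_1 = 0  ->  12 a_4 = -3 a_3 + a_1 = 3/2  ->  a_4 = 1/8
  x^3: 20 a_5 + 4 a_4 + a_3 - a_2 = 0  ->  20 a_5 = -4 a_4 - a_3 + a_2 = 13/6  ->  a_5 = 13/120
Truncated series: y(x) = 3 + x + (5/2) x^2 - (1/6) x^3 + (1/8) x^4 + (13/120) x^5 + O(x^6).

a_0 = 3; a_1 = 1; a_2 = 5/2; a_3 = -1/6; a_4 = 1/8; a_5 = 13/120


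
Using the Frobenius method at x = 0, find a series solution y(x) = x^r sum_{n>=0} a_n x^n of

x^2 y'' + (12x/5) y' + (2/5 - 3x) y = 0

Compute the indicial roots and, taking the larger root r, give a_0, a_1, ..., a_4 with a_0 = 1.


Write in Frobenius form y'' + (p(x)/x) y' + (q(x)/x^2) y = 0:
  p(x) = 12/5,  q(x) = 2/5 - 3x.
Indicial equation: r(r-1) + (12/5) r + (2/5) = 0 -> roots r_1 = -2/5, r_2 = -1.
Take r = r_1 = -2/5. Let y(x) = x^r sum_{n>=0} a_n x^n with a_0 = 1.
Substitute y = x^r sum a_n x^n and match x^{r+n}. The recurrence is
  D(n) a_n - 3 a_{n-1} = 0,  where D(n) = (r+n)(r+n-1) + (12/5)(r+n) + (2/5).
  a_n = 3 / D(n) * a_{n-1}.
Since the indicial polynomial factors as (r - r_1)(r - r_2), D(n) = (r_1 + n - r_1)(r_1 + n - r_2) = n(n + 3/5).
Evaluating step by step (a_0 = 1):
  n = 1: D(1) = 1(1 + 3/5) = 8/5; numerator = 3(1) = 3; a_1 = (3)/(8/5) = 15/8
  n = 2: D(2) = 2(2 + 3/5) = 26/5; numerator = 3(15/8) = 45/8; a_2 = (45/8)/(26/5) = 225/208
  n = 3: D(3) = 3(3 + 3/5) = 54/5; numerator = 3(225/208) = 675/208; a_3 = (675/208)/(54/5) = 125/416
  n = 4: D(4) = 4(4 + 3/5) = 92/5; numerator = 3(125/416) = 375/416; a_4 = (375/416)/(92/5) = 1875/38272

r = -2/5; a_0 = 1; a_1 = 15/8; a_2 = 225/208; a_3 = 125/416; a_4 = 1875/38272


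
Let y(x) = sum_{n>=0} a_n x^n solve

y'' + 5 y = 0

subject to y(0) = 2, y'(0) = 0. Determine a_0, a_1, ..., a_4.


Ansatz: y(x) = sum_{n>=0} a_n x^n, so y'(x) = sum_{n>=1} n a_n x^(n-1) and y''(x) = sum_{n>=2} n(n-1) a_n x^(n-2).
Substitute into P(x) y'' + Q(x) y' + R(x) y = 0 with P(x) = 1, Q(x) = 0, R(x) = 5, and match powers of x.
Initial conditions: a_0 = 2, a_1 = 0.
Setting the coefficient of each power of x to zero and solving order by order (substituting the coefficients already found):
  x^0: 2 a_2 + 5 a_0 = 0  ->  2 a_2 = -5 a_0 = -10  ->  a_2 = -5
  x^1: 6 a_3 + 5 a_1 = 0  ->  6 a_3 = -5 a_1 = 0  ->  a_3 = 0
  x^2: 12 a_4 + 5 a_2 = 0  ->  12 a_4 = -5 a_2 = 25  ->  a_4 = 25/12
Truncated series: y(x) = 2 - 5 x^2 + (25/12) x^4 + O(x^5).

a_0 = 2; a_1 = 0; a_2 = -5; a_3 = 0; a_4 = 25/12


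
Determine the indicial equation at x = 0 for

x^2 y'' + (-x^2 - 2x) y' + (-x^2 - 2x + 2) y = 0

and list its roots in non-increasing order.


Divide by x^2 to reach normal form y'' + P_1(x) y' + P_2(x) y = 0 with P_1(x) = -1 - 2/x and P_2(x) = -1 - 2/x + 2/x^2.
x = 0 is a singular point because the y'-coefficient -1 - 2/x has a pole at x = 0 and the y-coefficient -1 - 2/x + 2/x^2 has a pole at x = 0.
It is a regular singular point because x P_1(x) = p(x) = -x - 2 and x^2 P_2(x) = q(x) = -x^2 - 2x + 2 are polynomials, hence analytic at x = 0.
p(0) = -2,  q(0) = 2.
Indicial equation: r(r-1) + p(0) r + q(0) = 0, i.e. r^2 + (p(0) - 1) r + q(0) = 0, i.e. r^2 - 3 r + 2 = 0.
Discriminant: (-3)^2 - 4(2) = 1, so r = (3 ± 1)/2.
Solving: r_1 = 2, r_2 = 1.

indicial: r^2 - 3 r + 2 = 0; roots r_1 = 2, r_2 = 1


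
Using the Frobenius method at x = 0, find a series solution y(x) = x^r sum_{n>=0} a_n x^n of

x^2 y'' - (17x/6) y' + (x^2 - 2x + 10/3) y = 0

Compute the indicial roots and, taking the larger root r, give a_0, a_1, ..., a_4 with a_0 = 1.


Write in Frobenius form y'' + (p(x)/x) y' + (q(x)/x^2) y = 0:
  p(x) = -17/6,  q(x) = x^2 - 2x + 10/3.
Indicial equation: r(r-1) + (-17/6) r + (10/3) = 0 -> roots r_1 = 5/2, r_2 = 4/3.
Take r = r_1 = 5/2. Let y(x) = x^r sum_{n>=0} a_n x^n with a_0 = 1.
Substitute y = x^r sum a_n x^n and match x^{r+n}. The recurrence is
  D(n) a_n - 2 a_{n-1} + 1 a_{n-2} = 0,  where D(n) = (r+n)(r+n-1) + (-17/6)(r+n) + (10/3).
  a_n = [2 a_{n-1} - 1 a_{n-2}] / D(n).
Since the indicial polynomial factors as (r - r_1)(r - r_2), D(n) = (r_1 + n - r_1)(r_1 + n - r_2) = n(n + 7/6).
Evaluating step by step (a_0 = 1):
  n = 1: D(1) = 1(1 + 7/6) = 13/6; numerator = 2(1) = 2; a_1 = (2)/(13/6) = 12/13
  n = 2: D(2) = 2(2 + 7/6) = 19/3; numerator = 2(12/13) - 1(1) = 11/13; a_2 = (11/13)/(19/3) = 33/247
  n = 3: D(3) = 3(3 + 7/6) = 25/2; numerator = 2(33/247) - 1(12/13) = -162/247; a_3 = (-162/247)/(25/2) = -324/6175
  n = 4: D(4) = 4(4 + 7/6) = 62/3; numerator = 2(-324/6175) - 1(33/247) = -1473/6175; a_4 = (-1473/6175)/(62/3) = -4419/382850

r = 5/2; a_0 = 1; a_1 = 12/13; a_2 = 33/247; a_3 = -324/6175; a_4 = -4419/382850


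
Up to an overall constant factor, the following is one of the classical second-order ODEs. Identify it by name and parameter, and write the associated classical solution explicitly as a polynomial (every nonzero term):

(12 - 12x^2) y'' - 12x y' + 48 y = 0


All three coefficients share the factor 12; dividing through by 12 gives  (1 - x^2) y'' - x y' + 4 y = 0.
This matches the Chebyshev equation (1 - x^2) y'' - x y' + n^2 y = 0 (note the -x y' term, not -2x y') with n^2 = 4, so n = 2; the polynomial solution is T_2(x).
With y = sum_k a_k x^k, matching x^k gives (k+2)(k+1) a_{k+2} = (k^2 - n^2) a_k = (k - 2)(k + 2) a_k. The right side vanishes at k = 2, so the series with the parity of 2 terminates at degree 2.
Standard normalization: leading coefficient of T_n is 2^(n-1), so a_2 = 2^1 = 2. Work downward with a_k = (k+1)(k+2) a_{k+2} / ((k - 2)(k + 2)):
  a_0 = (1)(2)(2) / ((0 - 2)(0 + 2)) = 4/(-4) = -1
Hence T_2(x) = 2 x^2 - 1.

T_2(x); series = 2 x^2 - 1


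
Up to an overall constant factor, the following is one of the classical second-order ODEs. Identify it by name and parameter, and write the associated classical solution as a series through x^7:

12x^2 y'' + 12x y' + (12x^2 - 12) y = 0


All three coefficients share the factor 12; dividing through by 12 gives  x^2 y'' + x y' + (x^2 - 1) y = 0.
This matches the Bessel equation x^2 y'' + x y' + (x^2 - nu^2) y = 0 with nu^2 = 1, so nu = 1; the solution bounded at x = 0 is J_1(x).
Frobenius at x = 0: indicial roots ±nu; for r = nu the recurrence k(k + 2nu) c_k = -c_{k-2} gives the standard series J_nu(x) = sum_{k>=0} (-1)^k / (k! (k+nu)!) (x/2)^(2k+nu). Evaluate the first 4 terms:
  k = 0: (-1)^0 / (0! * 1! * 2^1) x^1 = 1/(1*1*2) x^1 = (1/2) x^1
  k = 1: (-1)^1 / (1! * 2! * 2^3) x^3 = -1/(1*2*8) x^3 = (-1/16) x^3
  k = 2: (-1)^2 / (2! * 3! * 2^5) x^5 = 1/(2*6*32) x^5 = (1/384) x^5
  k = 3: (-1)^3 / (3! * 4! * 2^7) x^7 = -1/(6*24*128) x^7 = (-1/18432) x^7
Hence J_1(x) = -x^7/18432 + x^5/384 - x^3/16 + x/2 + ....

J_1(x); series = -x^7/18432 + x^5/384 - x^3/16 + x/2


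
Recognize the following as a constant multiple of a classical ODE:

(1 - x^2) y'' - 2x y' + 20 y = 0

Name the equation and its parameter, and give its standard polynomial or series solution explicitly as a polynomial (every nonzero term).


The equation is already in a standard form:  (1 - x^2) y'' - 2x y' + 20 y = 0.
This matches the Legendre equation (1 - x^2) y'' - 2x y' + n(n+1) y = 0 (note the -2x y' term) with n(n+1) = 20, so n = 4; the polynomial solution is P_4(x).
With y = sum_k a_k x^k, matching x^k gives (k+2)(k+1) a_{k+2} = [k(k+1) - n(n+1)] a_k = (k - 4)(k + 5) a_k. The right side vanishes at k = 4, so the series with the parity of 4 terminates at degree 4.
Standard normalization (P_n(1) = 1): leading coefficient (2n)!/(2^n (n!)^2) = 40320/(16*576) = 35/8, so a_4 = 35/8. Work downward with a_k = (k+1)(k+2) a_{k+2} / ((k - 4)(k + 5)):
  a_2 = (3)(4)(35/8) / ((2 - 4)(2 + 5)) = (105/2)/(-14) = -15/4
  a_0 = (1)(2)(-15/4) / ((0 - 4)(0 + 5)) = (-15/2)/(-20) = 3/8
Hence P_4(x) = 35 x^4/8 - 15 x^2/4 + 3/8.

P_4(x); series = 35 x^4/8 - 15 x^2/4 + 3/8


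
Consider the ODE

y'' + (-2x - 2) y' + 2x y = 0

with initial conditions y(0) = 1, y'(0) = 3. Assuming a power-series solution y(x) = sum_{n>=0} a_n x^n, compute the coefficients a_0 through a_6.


Ansatz: y(x) = sum_{n>=0} a_n x^n, so y'(x) = sum_{n>=1} n a_n x^(n-1) and y''(x) = sum_{n>=2} n(n-1) a_n x^(n-2).
Substitute into P(x) y'' + Q(x) y' + R(x) y = 0 with P(x) = 1, Q(x) = -2x - 2, R(x) = 2x, and match powers of x.
Initial conditions: a_0 = 1, a_1 = 3.
Setting the coefficient of each power of x to zero and solving order by order (substituting the coefficients already found):
  x^0: 2 a_2 - 2 a_1 = 0  ->  2 a_2 = 2 a_1 = 6  ->  a_2 = 3
  x^1: 6 a_3 - 4 a_2 - 2 a_1 + 2 a_0 = 0  ->  6 a_3 = 4 a_2 + 2 a_1 - 2 a_0 = 16  ->  a_3 = 8/3
  x^2: 12 a_4 - 6 a_3 - 4 a_2 + 2 a_1 = 0  ->  12 a_4 = 6 a_3 + 4 a_2 - 2 a_1 = 22  ->  a_4 = 11/6
  x^3: 20 a_5 - 8 a_4 - 6 a_3 + 2 a_2 = 0  ->  20 a_5 = 8 a_4 + 6 a_3 - 2 a_2 = 74/3  ->  a_5 = 37/30
  x^4: 30 a_6 - 10 a_5 - 8 a_4 + 2 a_3 = 0  ->  30 a_6 = 10 a_5 + 8 a_4 - 2 a_3 = 65/3  ->  a_6 = 13/18
Truncated series: y(x) = 1 + 3 x + 3 x^2 + (8/3) x^3 + (11/6) x^4 + (37/30) x^5 + (13/18) x^6 + O(x^7).

a_0 = 1; a_1 = 3; a_2 = 3; a_3 = 8/3; a_4 = 11/6; a_5 = 37/30; a_6 = 13/18


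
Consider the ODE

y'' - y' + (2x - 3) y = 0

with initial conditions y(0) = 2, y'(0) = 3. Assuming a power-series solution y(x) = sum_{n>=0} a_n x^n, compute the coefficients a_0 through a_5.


Ansatz: y(x) = sum_{n>=0} a_n x^n, so y'(x) = sum_{n>=1} n a_n x^(n-1) and y''(x) = sum_{n>=2} n(n-1) a_n x^(n-2).
Substitute into P(x) y'' + Q(x) y' + R(x) y = 0 with P(x) = 1, Q(x) = -1, R(x) = 2x - 3, and match powers of x.
Initial conditions: a_0 = 2, a_1 = 3.
Setting the coefficient of each power of x to zero and solving order by order (substituting the coefficients already found):
  x^0: 2 a_2 - a_1 - 3 a_0 = 0  ->  2 a_2 = a_1 + 3 a_0 = 9  ->  a_2 = 9/2
  x^1: 6 a_3 - 2 a_2 - 3 a_1 + 2 a_0 = 0  ->  6 a_3 = 2 a_2 + 3 a_1 - 2 a_0 = 14  ->  a_3 = 7/3
  x^2: 12 a_4 - 3 a_3 - 3 a_2 + 2 a_1 = 0  ->  12 a_4 = 3 a_3 + 3 a_2 - 2 a_1 = 29/2  ->  a_4 = 29/24
  x^3: 20 a_5 - 4 a_4 - 3 a_3 + 2 a_2 = 0  ->  20 a_5 = 4 a_4 + 3 a_3 - 2 a_2 = 17/6  ->  a_5 = 17/120
Truncated series: y(x) = 2 + 3 x + (9/2) x^2 + (7/3) x^3 + (29/24) x^4 + (17/120) x^5 + O(x^6).

a_0 = 2; a_1 = 3; a_2 = 9/2; a_3 = 7/3; a_4 = 29/24; a_5 = 17/120


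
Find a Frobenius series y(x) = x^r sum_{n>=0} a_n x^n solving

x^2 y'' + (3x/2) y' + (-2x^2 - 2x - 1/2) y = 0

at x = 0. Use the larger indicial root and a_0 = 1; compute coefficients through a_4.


Write in Frobenius form y'' + (p(x)/x) y' + (q(x)/x^2) y = 0:
  p(x) = 3/2,  q(x) = -2x^2 - 2x - 1/2.
Indicial equation: r(r-1) + (3/2) r + (-1/2) = 0 -> roots r_1 = 1/2, r_2 = -1.
Take r = r_1 = 1/2. Let y(x) = x^r sum_{n>=0} a_n x^n with a_0 = 1.
Substitute y = x^r sum a_n x^n and match x^{r+n}. The recurrence is
  D(n) a_n - 2 a_{n-1} - 2 a_{n-2} = 0,  where D(n) = (r+n)(r+n-1) + (3/2)(r+n) + (-1/2).
  a_n = [2 a_{n-1} + 2 a_{n-2}] / D(n).
Since the indicial polynomial factors as (r - r_1)(r - r_2), D(n) = (r_1 + n - r_1)(r_1 + n - r_2) = n(n + 3/2).
Evaluating step by step (a_0 = 1):
  n = 1: D(1) = 1(1 + 3/2) = 5/2; numerator = 2(1) = 2; a_1 = (2)/(5/2) = 4/5
  n = 2: D(2) = 2(2 + 3/2) = 7; numerator = 2(4/5) + 2(1) = 18/5; a_2 = (18/5)/(7) = 18/35
  n = 3: D(3) = 3(3 + 3/2) = 27/2; numerator = 2(18/35) + 2(4/5) = 92/35; a_3 = (92/35)/(27/2) = 184/945
  n = 4: D(4) = 4(4 + 3/2) = 22; numerator = 2(184/945) + 2(18/35) = 268/189; a_4 = (268/189)/(22) = 134/2079

r = 1/2; a_0 = 1; a_1 = 4/5; a_2 = 18/35; a_3 = 184/945; a_4 = 134/2079


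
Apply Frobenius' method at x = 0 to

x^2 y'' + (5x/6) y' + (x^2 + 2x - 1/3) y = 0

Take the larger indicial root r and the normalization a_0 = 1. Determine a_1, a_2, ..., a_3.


Write in Frobenius form y'' + (p(x)/x) y' + (q(x)/x^2) y = 0:
  p(x) = 5/6,  q(x) = x^2 + 2x - 1/3.
Indicial equation: r(r-1) + (5/6) r + (-1/3) = 0 -> roots r_1 = 2/3, r_2 = -1/2.
Take r = r_1 = 2/3. Let y(x) = x^r sum_{n>=0} a_n x^n with a_0 = 1.
Substitute y = x^r sum a_n x^n and match x^{r+n}. The recurrence is
  D(n) a_n + 2 a_{n-1} + 1 a_{n-2} = 0,  where D(n) = (r+n)(r+n-1) + (5/6)(r+n) + (-1/3).
  a_n = [-2 a_{n-1} - 1 a_{n-2}] / D(n).
Since the indicial polynomial factors as (r - r_1)(r - r_2), D(n) = (r_1 + n - r_1)(r_1 + n - r_2) = n(n + 7/6).
Evaluating step by step (a_0 = 1):
  n = 1: D(1) = 1(1 + 7/6) = 13/6; numerator = -2(1) = -2; a_1 = (-2)/(13/6) = -12/13
  n = 2: D(2) = 2(2 + 7/6) = 19/3; numerator = -2(-12/13) - 1(1) = 11/13; a_2 = (11/13)/(19/3) = 33/247
  n = 3: D(3) = 3(3 + 7/6) = 25/2; numerator = -2(33/247) - 1(-12/13) = 162/247; a_3 = (162/247)/(25/2) = 324/6175

r = 2/3; a_0 = 1; a_1 = -12/13; a_2 = 33/247; a_3 = 324/6175


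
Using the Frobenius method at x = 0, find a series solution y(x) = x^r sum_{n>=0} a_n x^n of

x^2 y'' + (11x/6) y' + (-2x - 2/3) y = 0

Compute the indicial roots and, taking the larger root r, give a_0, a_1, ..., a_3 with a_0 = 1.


Write in Frobenius form y'' + (p(x)/x) y' + (q(x)/x^2) y = 0:
  p(x) = 11/6,  q(x) = -2x - 2/3.
Indicial equation: r(r-1) + (11/6) r + (-2/3) = 0 -> roots r_1 = 1/2, r_2 = -4/3.
Take r = r_1 = 1/2. Let y(x) = x^r sum_{n>=0} a_n x^n with a_0 = 1.
Substitute y = x^r sum a_n x^n and match x^{r+n}. The recurrence is
  D(n) a_n - 2 a_{n-1} = 0,  where D(n) = (r+n)(r+n-1) + (11/6)(r+n) + (-2/3).
  a_n = 2 / D(n) * a_{n-1}.
Since the indicial polynomial factors as (r - r_1)(r - r_2), D(n) = (r_1 + n - r_1)(r_1 + n - r_2) = n(n + 11/6).
Evaluating step by step (a_0 = 1):
  n = 1: D(1) = 1(1 + 11/6) = 17/6; numerator = 2(1) = 2; a_1 = (2)/(17/6) = 12/17
  n = 2: D(2) = 2(2 + 11/6) = 23/3; numerator = 2(12/17) = 24/17; a_2 = (24/17)/(23/3) = 72/391
  n = 3: D(3) = 3(3 + 11/6) = 29/2; numerator = 2(72/391) = 144/391; a_3 = (144/391)/(29/2) = 288/11339

r = 1/2; a_0 = 1; a_1 = 12/17; a_2 = 72/391; a_3 = 288/11339


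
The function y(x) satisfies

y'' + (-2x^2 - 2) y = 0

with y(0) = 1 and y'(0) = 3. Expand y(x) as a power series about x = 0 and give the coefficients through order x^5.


Ansatz: y(x) = sum_{n>=0} a_n x^n, so y'(x) = sum_{n>=1} n a_n x^(n-1) and y''(x) = sum_{n>=2} n(n-1) a_n x^(n-2).
Substitute into P(x) y'' + Q(x) y' + R(x) y = 0 with P(x) = 1, Q(x) = 0, R(x) = -2x^2 - 2, and match powers of x.
Initial conditions: a_0 = 1, a_1 = 3.
Setting the coefficient of each power of x to zero and solving order by order (substituting the coefficients already found):
  x^0: 2 a_2 - 2 a_0 = 0  ->  2 a_2 = 2 a_0 = 2  ->  a_2 = 1
  x^1: 6 a_3 - 2 a_1 = 0  ->  6 a_3 = 2 a_1 = 6  ->  a_3 = 1
  x^2: 12 a_4 - 2 a_2 - 2 a_0 = 0  ->  12 a_4 = 2 a_2 + 2 a_0 = 4  ->  a_4 = 1/3
  x^3: 20 a_5 - 2 a_3 - 2 a_1 = 0  ->  20 a_5 = 2 a_3 + 2 a_1 = 8  ->  a_5 = 2/5
Truncated series: y(x) = 1 + 3 x + x^2 + x^3 + (1/3) x^4 + (2/5) x^5 + O(x^6).

a_0 = 1; a_1 = 3; a_2 = 1; a_3 = 1; a_4 = 1/3; a_5 = 2/5


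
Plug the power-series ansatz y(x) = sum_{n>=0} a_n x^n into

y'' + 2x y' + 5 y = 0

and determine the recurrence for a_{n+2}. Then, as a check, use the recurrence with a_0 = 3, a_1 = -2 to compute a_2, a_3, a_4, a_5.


Substitute y = sum_n a_n x^n.
y''(x) has coefficient (n+2)(n+1) a_{n+2} at x^n;
2 x y'(x) has coefficient 2 n a_n at x^n (shift);
5 y(x) has coefficient 5 a_n at x^n.
Matching x^n: (n+2)(n+1) a_{n+2} + (2n + 5) a_n = 0.
Thus a_{n+2} = (-2n - 5) / ((n+1)(n+2)) * a_n.

Check with a_0 = 3, a_1 = -2 (apply the recurrence for n = 0, 1, 2, 3): a_0 = 3, a_1 = -2, a_2 = -15/2, a_3 = 7/3, a_4 = 45/8, a_5 = -77/60.

a_(n+2) = (-2n - 5) / ((n+1)(n+2)) * a_n; check: a_0 = 3, a_1 = -2, a_2 = -15/2, a_3 = 7/3, a_4 = 45/8, a_5 = -77/60


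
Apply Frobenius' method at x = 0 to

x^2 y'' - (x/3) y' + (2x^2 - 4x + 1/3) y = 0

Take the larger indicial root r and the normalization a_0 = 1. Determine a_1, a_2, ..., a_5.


Write in Frobenius form y'' + (p(x)/x) y' + (q(x)/x^2) y = 0:
  p(x) = -1/3,  q(x) = 2x^2 - 4x + 1/3.
Indicial equation: r(r-1) + (-1/3) r + (1/3) = 0 -> roots r_1 = 1, r_2 = 1/3.
Take r = r_1 = 1. Let y(x) = x^r sum_{n>=0} a_n x^n with a_0 = 1.
Substitute y = x^r sum a_n x^n and match x^{r+n}. The recurrence is
  D(n) a_n - 4 a_{n-1} + 2 a_{n-2} = 0,  where D(n) = (r+n)(r+n-1) + (-1/3)(r+n) + (1/3).
  a_n = [4 a_{n-1} - 2 a_{n-2}] / D(n).
Since the indicial polynomial factors as (r - r_1)(r - r_2), D(n) = (r_1 + n - r_1)(r_1 + n - r_2) = n(n + 2/3).
Evaluating step by step (a_0 = 1):
  n = 1: D(1) = 1(1 + 2/3) = 5/3; numerator = 4(1) = 4; a_1 = (4)/(5/3) = 12/5
  n = 2: D(2) = 2(2 + 2/3) = 16/3; numerator = 4(12/5) - 2(1) = 38/5; a_2 = (38/5)/(16/3) = 57/40
  n = 3: D(3) = 3(3 + 2/3) = 11; numerator = 4(57/40) - 2(12/5) = 9/10; a_3 = (9/10)/(11) = 9/110
  n = 4: D(4) = 4(4 + 2/3) = 56/3; numerator = 4(9/110) - 2(57/40) = -111/44; a_4 = (-111/44)/(56/3) = -333/2464
  n = 5: D(5) = 5(5 + 2/3) = 85/3; numerator = 4(-333/2464) - 2(9/110) = -2169/3080; a_5 = (-2169/3080)/(85/3) = -6507/261800

r = 1; a_0 = 1; a_1 = 12/5; a_2 = 57/40; a_3 = 9/110; a_4 = -333/2464; a_5 = -6507/261800


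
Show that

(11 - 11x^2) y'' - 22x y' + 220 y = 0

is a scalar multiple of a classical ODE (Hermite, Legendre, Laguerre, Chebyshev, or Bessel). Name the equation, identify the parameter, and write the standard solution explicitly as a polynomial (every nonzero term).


All three coefficients share the factor 11; dividing through by 11 gives  (1 - x^2) y'' - 2x y' + 20 y = 0.
This matches the Legendre equation (1 - x^2) y'' - 2x y' + n(n+1) y = 0 (note the -2x y' term) with n(n+1) = 20, so n = 4; the polynomial solution is P_4(x).
With y = sum_k a_k x^k, matching x^k gives (k+2)(k+1) a_{k+2} = [k(k+1) - n(n+1)] a_k = (k - 4)(k + 5) a_k. The right side vanishes at k = 4, so the series with the parity of 4 terminates at degree 4.
Standard normalization (P_n(1) = 1): leading coefficient (2n)!/(2^n (n!)^2) = 40320/(16*576) = 35/8, so a_4 = 35/8. Work downward with a_k = (k+1)(k+2) a_{k+2} / ((k - 4)(k + 5)):
  a_2 = (3)(4)(35/8) / ((2 - 4)(2 + 5)) = (105/2)/(-14) = -15/4
  a_0 = (1)(2)(-15/4) / ((0 - 4)(0 + 5)) = (-15/2)/(-20) = 3/8
Hence P_4(x) = 35 x^4/8 - 15 x^2/4 + 3/8.

P_4(x); series = 35 x^4/8 - 15 x^2/4 + 3/8


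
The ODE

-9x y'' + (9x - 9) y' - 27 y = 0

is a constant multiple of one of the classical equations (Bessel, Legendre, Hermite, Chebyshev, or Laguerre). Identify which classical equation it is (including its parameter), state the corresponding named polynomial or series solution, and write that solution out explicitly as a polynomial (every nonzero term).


All three coefficients share the factor -9; dividing through by -9 gives  x y'' + (1 - x) y' + 3 y = 0.
This matches the Laguerre equation x y'' + (1 - x) y' + n y = 0 with n = 3; the polynomial solution is L_3(x).
With y = sum_k a_k x^k, matching x^k gives (k+1)k a_{k+1} + (k+1) a_{k+1} - k a_k + n a_k = 0, i.e. (k+1)^2 a_{k+1} = (k - n) a_k = (k - 3) a_k. The right side vanishes at k = 3, so the series terminates at degree 3.
Standard normalization L_n(0) = 1 gives a_0 = 1. Work upward with a_{k+1} = (k - 3) a_k / (k+1)^2:
  a_1 = (0 - 3)(1) / 1^2 = -3/1 = -3
  a_2 = (1 - 3)(-3) / 2^2 = 6/4 = 3/2
  a_3 = (2 - 3)(3/2) / 3^2 = (-3/2)/9 = -1/6
Hence L_3(x) = -x^3/6 + 3 x^2/2 - 3 x + 1.

L_3(x); series = -x^3/6 + 3 x^2/2 - 3 x + 1


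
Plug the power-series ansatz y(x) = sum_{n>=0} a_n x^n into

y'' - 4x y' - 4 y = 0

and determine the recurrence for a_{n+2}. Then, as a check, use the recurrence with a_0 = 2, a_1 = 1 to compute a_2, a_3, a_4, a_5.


Substitute y = sum_n a_n x^n.
y''(x) has coefficient (n+2)(n+1) a_{n+2} at x^n;
-4 x y'(x) has coefficient -4 n a_n at x^n (shift);
-4 y(x) has coefficient -4 a_n at x^n.
Matching x^n: (n+2)(n+1) a_{n+2} + (-4n - 4) a_n = 0.
Thus a_{n+2} = (4n + 4) / ((n+1)(n+2)) * a_n.

Check with a_0 = 2, a_1 = 1 (apply the recurrence for n = 0, 1, 2, 3): a_0 = 2, a_1 = 1, a_2 = 4, a_3 = 4/3, a_4 = 4, a_5 = 16/15.

a_(n+2) = (4n + 4) / ((n+1)(n+2)) * a_n; check: a_0 = 2, a_1 = 1, a_2 = 4, a_3 = 4/3, a_4 = 4, a_5 = 16/15


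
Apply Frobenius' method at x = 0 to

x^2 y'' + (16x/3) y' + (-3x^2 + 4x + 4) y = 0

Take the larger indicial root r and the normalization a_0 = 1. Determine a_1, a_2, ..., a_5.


Write in Frobenius form y'' + (p(x)/x) y' + (q(x)/x^2) y = 0:
  p(x) = 16/3,  q(x) = -3x^2 + 4x + 4.
Indicial equation: r(r-1) + (16/3) r + (4) = 0 -> roots r_1 = -4/3, r_2 = -3.
Take r = r_1 = -4/3. Let y(x) = x^r sum_{n>=0} a_n x^n with a_0 = 1.
Substitute y = x^r sum a_n x^n and match x^{r+n}. The recurrence is
  D(n) a_n + 4 a_{n-1} - 3 a_{n-2} = 0,  where D(n) = (r+n)(r+n-1) + (16/3)(r+n) + (4).
  a_n = [-4 a_{n-1} + 3 a_{n-2}] / D(n).
Since the indicial polynomial factors as (r - r_1)(r - r_2), D(n) = (r_1 + n - r_1)(r_1 + n - r_2) = n(n + 5/3).
Evaluating step by step (a_0 = 1):
  n = 1: D(1) = 1(1 + 5/3) = 8/3; numerator = -4(1) = -4; a_1 = (-4)/(8/3) = -3/2
  n = 2: D(2) = 2(2 + 5/3) = 22/3; numerator = -4(-3/2) + 3(1) = 9; a_2 = (9)/(22/3) = 27/22
  n = 3: D(3) = 3(3 + 5/3) = 14; numerator = -4(27/22) + 3(-3/2) = -207/22; a_3 = (-207/22)/(14) = -207/308
  n = 4: D(4) = 4(4 + 5/3) = 68/3; numerator = -4(-207/308) + 3(27/22) = 981/154; a_4 = (981/154)/(68/3) = 2943/10472
  n = 5: D(5) = 5(5 + 5/3) = 100/3; numerator = -4(2943/10472) + 3(-207/308) = -2349/748; a_5 = (-2349/748)/(100/3) = -7047/74800

r = -4/3; a_0 = 1; a_1 = -3/2; a_2 = 27/22; a_3 = -207/308; a_4 = 2943/10472; a_5 = -7047/74800


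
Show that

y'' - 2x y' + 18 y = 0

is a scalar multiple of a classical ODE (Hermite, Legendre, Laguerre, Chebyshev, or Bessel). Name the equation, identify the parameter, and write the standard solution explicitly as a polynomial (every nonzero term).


The equation is already in a standard form:  y'' - 2x y' + 18 y = 0.
This matches the Hermite equation y'' - 2x y' + 2n y = 0 with 2n = 18, so n = 9; the polynomial solution is H_9(x).
With y = sum_k a_k x^k, matching x^k gives (k+2)(k+1) a_{k+2} = 2(k - n) a_k = 2(k - 9) a_k. The right side vanishes at k = 9, so the series with the parity of 9 terminates at degree 9.
Standard normalization: leading coefficient of H_n is 2^n, so a_9 = 2^9 = 512. Work downward with a_k = (k+1)(k+2) a_{k+2} / (2(k - n)):
  a_7 = (8)(9)(512) / (2(7 - 9)) = 36864/(-4) = -9216
  a_5 = (6)(7)(-9216) / (2(5 - 9)) = -387072/(-8) = 48384
  a_3 = (4)(5)(48384) / (2(3 - 9)) = 967680/(-12) = -80640
  a_1 = (2)(3)(-80640) / (2(1 - 9)) = -483840/(-16) = 30240
Hence H_9(x) = 512 x^9 - 9216 x^7 + 48384 x^5 - 80640 x^3 + 30240 x.

H_9(x); series = 512 x^9 - 9216 x^7 + 48384 x^5 - 80640 x^3 + 30240 x


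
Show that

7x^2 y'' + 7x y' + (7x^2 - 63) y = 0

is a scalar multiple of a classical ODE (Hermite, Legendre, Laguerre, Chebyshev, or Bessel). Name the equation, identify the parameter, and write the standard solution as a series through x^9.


All three coefficients share the factor 7; dividing through by 7 gives  x^2 y'' + x y' + (x^2 - 9) y = 0.
This matches the Bessel equation x^2 y'' + x y' + (x^2 - nu^2) y = 0 with nu^2 = 9, so nu = 3; the solution bounded at x = 0 is J_3(x).
Frobenius at x = 0: indicial roots ±nu; for r = nu the recurrence k(k + 2nu) c_k = -c_{k-2} gives the standard series J_nu(x) = sum_{k>=0} (-1)^k / (k! (k+nu)!) (x/2)^(2k+nu). Evaluate the first 4 terms:
  k = 0: (-1)^0 / (0! * 3! * 2^3) x^3 = 1/(1*6*8) x^3 = (1/48) x^3
  k = 1: (-1)^1 / (1! * 4! * 2^5) x^5 = -1/(1*24*32) x^5 = (-1/768) x^5
  k = 2: (-1)^2 / (2! * 5! * 2^7) x^7 = 1/(2*120*128) x^7 = (1/30720) x^7
  k = 3: (-1)^3 / (3! * 6! * 2^9) x^9 = -1/(6*720*512) x^9 = (-1/2211840) x^9
Hence J_3(x) = -x^9/2211840 + x^7/30720 - x^5/768 + x^3/48 + ....

J_3(x); series = -x^9/2211840 + x^7/30720 - x^5/768 + x^3/48


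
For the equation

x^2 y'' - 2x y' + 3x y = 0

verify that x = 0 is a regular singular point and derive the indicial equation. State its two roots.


Divide by x^2 to reach normal form y'' + P_1(x) y' + P_2(x) y = 0 with P_1(x) = -2/x and P_2(x) = 3/x.
x = 0 is a singular point because the y'-coefficient -2/x has a pole at x = 0 and the y-coefficient 3/x has a pole at x = 0.
It is a regular singular point because x P_1(x) = p(x) = -2 and x^2 P_2(x) = q(x) = 3x are polynomials, hence analytic at x = 0.
p(0) = -2,  q(0) = 0.
Indicial equation: r(r-1) + p(0) r + q(0) = 0, i.e. r^2 + (p(0) - 1) r + q(0) = 0, i.e. r^2 - 3 r = 0.
Discriminant: (-3)^2 - 4(0) = 9, so r = (3 ± 3)/2.
Solving: r_1 = 3, r_2 = 0.

indicial: r^2 - 3 r = 0; roots r_1 = 3, r_2 = 0


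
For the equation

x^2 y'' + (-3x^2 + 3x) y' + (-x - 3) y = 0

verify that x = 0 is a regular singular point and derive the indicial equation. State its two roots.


Divide by x^2 to reach normal form y'' + P_1(x) y' + P_2(x) y = 0 with P_1(x) = -3 + 3/x and P_2(x) = -1/x - 3/x^2.
x = 0 is a singular point because the y'-coefficient -3 + 3/x has a pole at x = 0 and the y-coefficient -1/x - 3/x^2 has a pole at x = 0.
It is a regular singular point because x P_1(x) = p(x) = 3 - 3x and x^2 P_2(x) = q(x) = -x - 3 are polynomials, hence analytic at x = 0.
p(0) = 3,  q(0) = -3.
Indicial equation: r(r-1) + p(0) r + q(0) = 0, i.e. r^2 + (p(0) - 1) r + q(0) = 0, i.e. r^2 + 2 r - 3 = 0.
Discriminant: (2)^2 - 4(-3) = 16, so r = (-2 ± 4)/2.
Solving: r_1 = 1, r_2 = -3.

indicial: r^2 + 2 r - 3 = 0; roots r_1 = 1, r_2 = -3


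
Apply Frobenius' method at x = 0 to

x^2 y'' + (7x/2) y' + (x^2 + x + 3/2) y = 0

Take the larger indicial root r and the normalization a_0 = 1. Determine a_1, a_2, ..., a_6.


Write in Frobenius form y'' + (p(x)/x) y' + (q(x)/x^2) y = 0:
  p(x) = 7/2,  q(x) = x^2 + x + 3/2.
Indicial equation: r(r-1) + (7/2) r + (3/2) = 0 -> roots r_1 = -1, r_2 = -3/2.
Take r = r_1 = -1. Let y(x) = x^r sum_{n>=0} a_n x^n with a_0 = 1.
Substitute y = x^r sum a_n x^n and match x^{r+n}. The recurrence is
  D(n) a_n + 1 a_{n-1} + 1 a_{n-2} = 0,  where D(n) = (r+n)(r+n-1) + (7/2)(r+n) + (3/2).
  a_n = [-1 a_{n-1} - 1 a_{n-2}] / D(n).
Since the indicial polynomial factors as (r - r_1)(r - r_2), D(n) = (r_1 + n - r_1)(r_1 + n - r_2) = n(n + 1/2).
Evaluating step by step (a_0 = 1):
  n = 1: D(1) = 1(1 + 1/2) = 3/2; numerator = -1(1) = -1; a_1 = (-1)/(3/2) = -2/3
  n = 2: D(2) = 2(2 + 1/2) = 5; numerator = -1(-2/3) - 1(1) = -1/3; a_2 = (-1/3)/(5) = -1/15
  n = 3: D(3) = 3(3 + 1/2) = 21/2; numerator = -1(-1/15) - 1(-2/3) = 11/15; a_3 = (11/15)/(21/2) = 22/315
  n = 4: D(4) = 4(4 + 1/2) = 18; numerator = -1(22/315) - 1(-1/15) = -1/315; a_4 = (-1/315)/(18) = -1/5670
  n = 5: D(5) = 5(5 + 1/2) = 55/2; numerator = -1(-1/5670) - 1(22/315) = -79/1134; a_5 = (-79/1134)/(55/2) = -79/31185
  n = 6: D(6) = 6(6 + 1/2) = 39; numerator = -1(-79/31185) - 1(-1/5670) = 169/62370; a_6 = (169/62370)/(39) = 13/187110

r = -1; a_0 = 1; a_1 = -2/3; a_2 = -1/15; a_3 = 22/315; a_4 = -1/5670; a_5 = -79/31185; a_6 = 13/187110


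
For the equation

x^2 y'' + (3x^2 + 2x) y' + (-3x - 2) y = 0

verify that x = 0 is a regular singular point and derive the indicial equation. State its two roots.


Divide by x^2 to reach normal form y'' + P_1(x) y' + P_2(x) y = 0 with P_1(x) = 3 + 2/x and P_2(x) = -3/x - 2/x^2.
x = 0 is a singular point because the y'-coefficient 3 + 2/x has a pole at x = 0 and the y-coefficient -3/x - 2/x^2 has a pole at x = 0.
It is a regular singular point because x P_1(x) = p(x) = 3x + 2 and x^2 P_2(x) = q(x) = -3x - 2 are polynomials, hence analytic at x = 0.
p(0) = 2,  q(0) = -2.
Indicial equation: r(r-1) + p(0) r + q(0) = 0, i.e. r^2 + (p(0) - 1) r + q(0) = 0, i.e. r^2 + 1 r - 2 = 0.
Discriminant: (1)^2 - 4(-2) = 9, so r = (-1 ± 3)/2.
Solving: r_1 = 1, r_2 = -2.

indicial: r^2 + 1 r - 2 = 0; roots r_1 = 1, r_2 = -2


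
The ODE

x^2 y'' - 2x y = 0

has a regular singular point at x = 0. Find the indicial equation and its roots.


Divide by x^2 to reach normal form y'' + P_1(x) y' + P_2(x) y = 0 with P_1(x) = 0 and P_2(x) = -2/x.
x = 0 is a singular point because the y-coefficient -2/x has a pole at x = 0.
It is a regular singular point because x P_1(x) = p(x) = 0 and x^2 P_2(x) = q(x) = -2x are polynomials, hence analytic at x = 0.
p(0) = 0,  q(0) = 0.
Indicial equation: r(r-1) + p(0) r + q(0) = 0, i.e. r^2 + (p(0) - 1) r + q(0) = 0, i.e. r^2 - 1 r = 0.
Discriminant: (-1)^2 - 4(0) = 1, so r = (1 ± 1)/2.
Solving: r_1 = 1, r_2 = 0.

indicial: r^2 - 1 r = 0; roots r_1 = 1, r_2 = 0


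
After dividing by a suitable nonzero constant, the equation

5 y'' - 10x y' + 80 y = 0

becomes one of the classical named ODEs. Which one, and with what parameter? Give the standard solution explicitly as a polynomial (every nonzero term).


All three coefficients share the factor 5; dividing through by 5 gives  y'' - 2x y' + 16 y = 0.
This matches the Hermite equation y'' - 2x y' + 2n y = 0 with 2n = 16, so n = 8; the polynomial solution is H_8(x).
With y = sum_k a_k x^k, matching x^k gives (k+2)(k+1) a_{k+2} = 2(k - n) a_k = 2(k - 8) a_k. The right side vanishes at k = 8, so the series with the parity of 8 terminates at degree 8.
Standard normalization: leading coefficient of H_n is 2^n, so a_8 = 2^8 = 256. Work downward with a_k = (k+1)(k+2) a_{k+2} / (2(k - n)):
  a_6 = (7)(8)(256) / (2(6 - 8)) = 14336/(-4) = -3584
  a_4 = (5)(6)(-3584) / (2(4 - 8)) = -107520/(-8) = 13440
  a_2 = (3)(4)(13440) / (2(2 - 8)) = 161280/(-12) = -13440
  a_0 = (1)(2)(-13440) / (2(0 - 8)) = -26880/(-16) = 1680
Hence H_8(x) = 256 x^8 - 3584 x^6 + 13440 x^4 - 13440 x^2 + 1680.

H_8(x); series = 256 x^8 - 3584 x^6 + 13440 x^4 - 13440 x^2 + 1680


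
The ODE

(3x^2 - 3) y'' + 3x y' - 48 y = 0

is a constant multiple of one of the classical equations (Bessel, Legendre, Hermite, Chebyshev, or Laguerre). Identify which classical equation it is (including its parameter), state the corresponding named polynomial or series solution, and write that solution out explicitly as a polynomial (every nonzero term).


All three coefficients share the factor -3; dividing through by -3 gives  (1 - x^2) y'' - x y' + 16 y = 0.
This matches the Chebyshev equation (1 - x^2) y'' - x y' + n^2 y = 0 (note the -x y' term, not -2x y') with n^2 = 16, so n = 4; the polynomial solution is T_4(x).
With y = sum_k a_k x^k, matching x^k gives (k+2)(k+1) a_{k+2} = (k^2 - n^2) a_k = (k - 4)(k + 4) a_k. The right side vanishes at k = 4, so the series with the parity of 4 terminates at degree 4.
Standard normalization: leading coefficient of T_n is 2^(n-1), so a_4 = 2^3 = 8. Work downward with a_k = (k+1)(k+2) a_{k+2} / ((k - 4)(k + 4)):
  a_2 = (3)(4)(8) / ((2 - 4)(2 + 4)) = 96/(-12) = -8
  a_0 = (1)(2)(-8) / ((0 - 4)(0 + 4)) = -16/(-16) = 1
Hence T_4(x) = 8 x^4 - 8 x^2 + 1.

T_4(x); series = 8 x^4 - 8 x^2 + 1


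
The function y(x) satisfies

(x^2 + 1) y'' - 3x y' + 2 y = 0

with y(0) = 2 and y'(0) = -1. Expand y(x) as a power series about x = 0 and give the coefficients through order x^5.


Ansatz: y(x) = sum_{n>=0} a_n x^n, so y'(x) = sum_{n>=1} n a_n x^(n-1) and y''(x) = sum_{n>=2} n(n-1) a_n x^(n-2).
Substitute into P(x) y'' + Q(x) y' + R(x) y = 0 with P(x) = x^2 + 1, Q(x) = -3x, R(x) = 2, and match powers of x.
Initial conditions: a_0 = 2, a_1 = -1.
Setting the coefficient of each power of x to zero and solving order by order (substituting the coefficients already found):
  x^0: 2 a_2 + 2 a_0 = 0  ->  2 a_2 = -2 a_0 = -4  ->  a_2 = -2
  x^1: 6 a_3 - a_1 = 0  ->  6 a_3 = a_1 = -1  ->  a_3 = -1/6
  x^2: 12 a_4 - 2 a_2 = 0  ->  12 a_4 = 2 a_2 = -4  ->  a_4 = -1/3
  x^3: 20 a_5 - a_3 = 0  ->  20 a_5 = a_3 = -1/6  ->  a_5 = -1/120
Truncated series: y(x) = 2 - x - 2 x^2 - (1/6) x^3 - (1/3) x^4 - (1/120) x^5 + O(x^6).

a_0 = 2; a_1 = -1; a_2 = -2; a_3 = -1/6; a_4 = -1/3; a_5 = -1/120


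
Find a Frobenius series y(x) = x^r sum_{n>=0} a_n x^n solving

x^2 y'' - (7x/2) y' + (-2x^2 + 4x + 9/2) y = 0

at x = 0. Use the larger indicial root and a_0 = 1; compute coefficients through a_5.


Write in Frobenius form y'' + (p(x)/x) y' + (q(x)/x^2) y = 0:
  p(x) = -7/2,  q(x) = -2x^2 + 4x + 9/2.
Indicial equation: r(r-1) + (-7/2) r + (9/2) = 0 -> roots r_1 = 3, r_2 = 3/2.
Take r = r_1 = 3. Let y(x) = x^r sum_{n>=0} a_n x^n with a_0 = 1.
Substitute y = x^r sum a_n x^n and match x^{r+n}. The recurrence is
  D(n) a_n + 4 a_{n-1} - 2 a_{n-2} = 0,  where D(n) = (r+n)(r+n-1) + (-7/2)(r+n) + (9/2).
  a_n = [-4 a_{n-1} + 2 a_{n-2}] / D(n).
Since the indicial polynomial factors as (r - r_1)(r - r_2), D(n) = (r_1 + n - r_1)(r_1 + n - r_2) = n(n + 3/2).
Evaluating step by step (a_0 = 1):
  n = 1: D(1) = 1(1 + 3/2) = 5/2; numerator = -4(1) = -4; a_1 = (-4)/(5/2) = -8/5
  n = 2: D(2) = 2(2 + 3/2) = 7; numerator = -4(-8/5) + 2(1) = 42/5; a_2 = (42/5)/(7) = 6/5
  n = 3: D(3) = 3(3 + 3/2) = 27/2; numerator = -4(6/5) + 2(-8/5) = -8; a_3 = (-8)/(27/2) = -16/27
  n = 4: D(4) = 4(4 + 3/2) = 22; numerator = -4(-16/27) + 2(6/5) = 644/135; a_4 = (644/135)/(22) = 322/1485
  n = 5: D(5) = 5(5 + 3/2) = 65/2; numerator = -4(322/1485) + 2(-16/27) = -1016/495; a_5 = (-1016/495)/(65/2) = -2032/32175

r = 3; a_0 = 1; a_1 = -8/5; a_2 = 6/5; a_3 = -16/27; a_4 = 322/1485; a_5 = -2032/32175


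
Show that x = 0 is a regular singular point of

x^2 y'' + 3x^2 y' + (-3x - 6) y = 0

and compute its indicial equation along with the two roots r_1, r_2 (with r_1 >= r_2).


Divide by x^2 to reach normal form y'' + P_1(x) y' + P_2(x) y = 0 with P_1(x) = 3 and P_2(x) = -3/x - 6/x^2.
x = 0 is a singular point because the y-coefficient -3/x - 6/x^2 has a pole at x = 0.
It is a regular singular point because x P_1(x) = p(x) = 3x and x^2 P_2(x) = q(x) = -3x - 6 are polynomials, hence analytic at x = 0.
p(0) = 0,  q(0) = -6.
Indicial equation: r(r-1) + p(0) r + q(0) = 0, i.e. r^2 + (p(0) - 1) r + q(0) = 0, i.e. r^2 - 1 r - 6 = 0.
Discriminant: (-1)^2 - 4(-6) = 25, so r = (1 ± 5)/2.
Solving: r_1 = 3, r_2 = -2.

indicial: r^2 - 1 r - 6 = 0; roots r_1 = 3, r_2 = -2


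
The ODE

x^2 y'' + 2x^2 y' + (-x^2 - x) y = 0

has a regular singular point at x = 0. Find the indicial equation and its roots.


Divide by x^2 to reach normal form y'' + P_1(x) y' + P_2(x) y = 0 with P_1(x) = 2 and P_2(x) = -1 - 1/x.
x = 0 is a singular point because the y-coefficient -1 - 1/x has a pole at x = 0.
It is a regular singular point because x P_1(x) = p(x) = 2x and x^2 P_2(x) = q(x) = -x^2 - x are polynomials, hence analytic at x = 0.
p(0) = 0,  q(0) = 0.
Indicial equation: r(r-1) + p(0) r + q(0) = 0, i.e. r^2 + (p(0) - 1) r + q(0) = 0, i.e. r^2 - 1 r = 0.
Discriminant: (-1)^2 - 4(0) = 1, so r = (1 ± 1)/2.
Solving: r_1 = 1, r_2 = 0.

indicial: r^2 - 1 r = 0; roots r_1 = 1, r_2 = 0


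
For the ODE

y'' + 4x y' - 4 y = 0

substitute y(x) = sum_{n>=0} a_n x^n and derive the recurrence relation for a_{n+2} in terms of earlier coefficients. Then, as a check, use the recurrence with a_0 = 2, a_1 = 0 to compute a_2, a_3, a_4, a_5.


Substitute y = sum_n a_n x^n.
y''(x) has coefficient (n+2)(n+1) a_{n+2} at x^n;
4 x y'(x) has coefficient 4 n a_n at x^n (shift);
-4 y(x) has coefficient -4 a_n at x^n.
Matching x^n: (n+2)(n+1) a_{n+2} + (4n - 4) a_n = 0.
Thus a_{n+2} = (-4n + 4) / ((n+1)(n+2)) * a_n.

Check with a_0 = 2, a_1 = 0 (apply the recurrence for n = 0, 1, 2, 3): a_0 = 2, a_1 = 0, a_2 = 4, a_3 = 0, a_4 = -4/3, a_5 = 0.

a_(n+2) = (-4n + 4) / ((n+1)(n+2)) * a_n; check: a_0 = 2, a_1 = 0, a_2 = 4, a_3 = 0, a_4 = -4/3, a_5 = 0


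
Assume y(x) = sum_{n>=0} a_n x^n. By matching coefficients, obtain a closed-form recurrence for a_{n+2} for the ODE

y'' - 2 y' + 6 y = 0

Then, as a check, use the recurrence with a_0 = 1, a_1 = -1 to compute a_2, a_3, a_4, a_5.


Substitute y = sum_n a_n x^n.
y''(x) has coefficient (n+2)(n+1) a_{n+2} at x^n;
-2 y'(x) has coefficient -2 (n+1) a_{n+1} at x^n;
6 y(x) has coefficient 6 a_n at x^n.
Matching x^n: (n+2)(n+1) a_{n+2} - 2 (n+1) a_{n+1} + 6 a_n = 0.
Thus a_{n+2} = [2 (n+1) a_{n+1} - 6 a_n] / ((n+1)(n+2)).

Check with a_0 = 1, a_1 = -1 (apply the recurrence for n = 0, 1, 2, 3): a_0 = 1, a_1 = -1, a_2 = -4, a_3 = -5/3, a_4 = 7/6, a_5 = 29/30.

a_(n+2) = [2 (n+1) a_(n+1) - 6 a_n] / ((n+1)(n+2)); check: a_0 = 1, a_1 = -1, a_2 = -4, a_3 = -5/3, a_4 = 7/6, a_5 = 29/30


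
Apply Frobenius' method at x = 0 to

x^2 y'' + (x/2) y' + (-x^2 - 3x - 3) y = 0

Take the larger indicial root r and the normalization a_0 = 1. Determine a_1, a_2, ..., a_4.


Write in Frobenius form y'' + (p(x)/x) y' + (q(x)/x^2) y = 0:
  p(x) = 1/2,  q(x) = -x^2 - 3x - 3.
Indicial equation: r(r-1) + (1/2) r + (-3) = 0 -> roots r_1 = 2, r_2 = -3/2.
Take r = r_1 = 2. Let y(x) = x^r sum_{n>=0} a_n x^n with a_0 = 1.
Substitute y = x^r sum a_n x^n and match x^{r+n}. The recurrence is
  D(n) a_n - 3 a_{n-1} - 1 a_{n-2} = 0,  where D(n) = (r+n)(r+n-1) + (1/2)(r+n) + (-3).
  a_n = [3 a_{n-1} + 1 a_{n-2}] / D(n).
Since the indicial polynomial factors as (r - r_1)(r - r_2), D(n) = (r_1 + n - r_1)(r_1 + n - r_2) = n(n + 7/2).
Evaluating step by step (a_0 = 1):
  n = 1: D(1) = 1(1 + 7/2) = 9/2; numerator = 3(1) = 3; a_1 = (3)/(9/2) = 2/3
  n = 2: D(2) = 2(2 + 7/2) = 11; numerator = 3(2/3) + 1(1) = 3; a_2 = (3)/(11) = 3/11
  n = 3: D(3) = 3(3 + 7/2) = 39/2; numerator = 3(3/11) + 1(2/3) = 49/33; a_3 = (49/33)/(39/2) = 98/1287
  n = 4: D(4) = 4(4 + 7/2) = 30; numerator = 3(98/1287) + 1(3/11) = 215/429; a_4 = (215/429)/(30) = 43/2574

r = 2; a_0 = 1; a_1 = 2/3; a_2 = 3/11; a_3 = 98/1287; a_4 = 43/2574


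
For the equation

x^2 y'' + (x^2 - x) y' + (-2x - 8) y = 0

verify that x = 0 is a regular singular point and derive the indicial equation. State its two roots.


Divide by x^2 to reach normal form y'' + P_1(x) y' + P_2(x) y = 0 with P_1(x) = 1 - 1/x and P_2(x) = -2/x - 8/x^2.
x = 0 is a singular point because the y'-coefficient 1 - 1/x has a pole at x = 0 and the y-coefficient -2/x - 8/x^2 has a pole at x = 0.
It is a regular singular point because x P_1(x) = p(x) = x - 1 and x^2 P_2(x) = q(x) = -2x - 8 are polynomials, hence analytic at x = 0.
p(0) = -1,  q(0) = -8.
Indicial equation: r(r-1) + p(0) r + q(0) = 0, i.e. r^2 + (p(0) - 1) r + q(0) = 0, i.e. r^2 - 2 r - 8 = 0.
Discriminant: (-2)^2 - 4(-8) = 36, so r = (2 ± 6)/2.
Solving: r_1 = 4, r_2 = -2.

indicial: r^2 - 2 r - 8 = 0; roots r_1 = 4, r_2 = -2


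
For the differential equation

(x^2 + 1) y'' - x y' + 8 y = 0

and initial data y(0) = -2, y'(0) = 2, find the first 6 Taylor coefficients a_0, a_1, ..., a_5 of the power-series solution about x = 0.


Ansatz: y(x) = sum_{n>=0} a_n x^n, so y'(x) = sum_{n>=1} n a_n x^(n-1) and y''(x) = sum_{n>=2} n(n-1) a_n x^(n-2).
Substitute into P(x) y'' + Q(x) y' + R(x) y = 0 with P(x) = x^2 + 1, Q(x) = -x, R(x) = 8, and match powers of x.
Initial conditions: a_0 = -2, a_1 = 2.
Setting the coefficient of each power of x to zero and solving order by order (substituting the coefficients already found):
  x^0: 2 a_2 + 8 a_0 = 0  ->  2 a_2 = -8 a_0 = 16  ->  a_2 = 8
  x^1: 6 a_3 + 7 a_1 = 0  ->  6 a_3 = -7 a_1 = -14  ->  a_3 = -7/3
  x^2: 12 a_4 + 8 a_2 = 0  ->  12 a_4 = -8 a_2 = -64  ->  a_4 = -16/3
  x^3: 20 a_5 + 11 a_3 = 0  ->  20 a_5 = -11 a_3 = 77/3  ->  a_5 = 77/60
Truncated series: y(x) = -2 + 2 x + 8 x^2 - (7/3) x^3 - (16/3) x^4 + (77/60) x^5 + O(x^6).

a_0 = -2; a_1 = 2; a_2 = 8; a_3 = -7/3; a_4 = -16/3; a_5 = 77/60
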